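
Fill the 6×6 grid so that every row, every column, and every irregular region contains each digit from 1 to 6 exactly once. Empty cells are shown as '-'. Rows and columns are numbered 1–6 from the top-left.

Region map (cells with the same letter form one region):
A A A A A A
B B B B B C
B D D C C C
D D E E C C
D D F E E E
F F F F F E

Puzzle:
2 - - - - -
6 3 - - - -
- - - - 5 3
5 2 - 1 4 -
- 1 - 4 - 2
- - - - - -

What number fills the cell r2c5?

r2c6 = 1 (sole candidate).
r4c6 = 6 (sole candidate).
r5c1 = 3 (sole candidate).
r5c5 = 6 (sole candidate).
r6c6 = 5 (sole candidate).
r1c6 = 4 (sole candidate).
r2c5 = 2: row 2 has {1,3,6}; col 5 has {4,5,6}; region has {3,6} → only 2 remains.

2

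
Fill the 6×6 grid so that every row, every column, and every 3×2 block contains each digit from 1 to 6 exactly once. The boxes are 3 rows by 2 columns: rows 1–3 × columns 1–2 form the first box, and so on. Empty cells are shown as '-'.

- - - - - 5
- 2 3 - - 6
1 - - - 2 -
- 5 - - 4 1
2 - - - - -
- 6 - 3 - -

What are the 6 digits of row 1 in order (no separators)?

642135

row 2, column 5 = 1 (sole candidate).
row 4, column 1 = 3 (sole candidate).
row 5, column 6 = 3 (sole candidate).
row 6, column 1 = 4 (sole candidate).
row 6, column 5 = 5 (sole candidate).
row 6, column 6 = 2 (sole candidate).
row 1, column 1 = 6: row 1 has {5}; col 1 has {1,2,3,4}; box has {1,2} → only 6 remains.
row 1, column 5 = 3: row 1 has {5,6}; col 5 has {1,2,4,5}; box has {1,2,5,6} → only 3 remains.
row 2, column 1 = 5 (sole candidate).
row 2, column 4 = 4 (sole candidate).
row 3, column 6 = 4 (sole candidate).
row 5, column 2 = 1 (sole candidate).
row 5, column 5 = 6 (sole candidate).
row 6, column 3 = 1 (sole candidate).
row 1, column 2 = 4: row 1 has {3,5,6}; col 2 has {1,2,5,6}; box has {1,2,5,6} → only 4 remains.
row 1, column 3 = 2: row 1 has {3,4,5,6}; col 3 has {1,3}; box has {3,4} → only 2 remains.
row 1, column 4 = 1: row 1 has {2,3,4,5,6}; col 4 has {3,4}; box has {2,3,4} → only 1 remains.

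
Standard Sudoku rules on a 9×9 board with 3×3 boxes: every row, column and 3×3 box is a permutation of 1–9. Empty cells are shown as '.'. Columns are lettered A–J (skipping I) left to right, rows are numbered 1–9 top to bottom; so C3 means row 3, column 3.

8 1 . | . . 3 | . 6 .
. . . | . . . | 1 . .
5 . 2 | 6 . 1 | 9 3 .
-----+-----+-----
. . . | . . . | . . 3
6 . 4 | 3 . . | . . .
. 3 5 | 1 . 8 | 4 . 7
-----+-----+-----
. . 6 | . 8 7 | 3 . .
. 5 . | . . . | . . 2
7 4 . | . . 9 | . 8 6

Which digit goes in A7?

2

B3 = 7 (sole candidate).
E3 = 4 (sole candidate).
J3 = 8 (sole candidate).
D8 = 4 (sole candidate).
F8 = 6 (sole candidate).
G8 = 7 (sole candidate).
G9 = 5 (sole candidate).
C1 = 9 (sole candidate).
G1 = 2 (sole candidate).
B2 = 6 (sole candidate).
C2 = 3 (sole candidate).
G5 = 8 (sole candidate).
C9 = 1 (sole candidate).
D9 = 2 (sole candidate).
E9 = 3 (sole candidate).
A2 = 4 (sole candidate).
J2 = 5 (sole candidate).
G4 = 6 (sole candidate).
D7 = 5 (sole candidate).
C8 = 8 (sole candidate).
E8 = 1 (sole candidate).
H8 = 9 (sole candidate).
D1 = 7 (sole candidate).
E1 = 5 (sole candidate).
J1 = 4 (sole candidate).
F2 = 2 (sole candidate).
H2 = 7 (sole candidate).
C4 = 7 (sole candidate).
D4 = 9 (sole candidate).
E4 = 2 (sole candidate).
E5 = 7 (sole candidate).
F5 = 5 (sole candidate).
E6 = 6 (sole candidate).
H6 = 2 (sole candidate).
J7 = 1 (sole candidate).
A8 = 3 (sole candidate).
D2 = 8 (sole candidate).
E2 = 9 (sole candidate).
A4 = 1 (sole candidate).
B4 = 8 (sole candidate).
F4 = 4 (sole candidate).
H4 = 5 (sole candidate).
H5 = 1 (sole candidate).
J5 = 9 (sole candidate).
A6 = 9 (sole candidate).
A7 = 2: row 7 has {1,3,5,6,7,8}; col 1 has {1,3,4,5,6,7,8,9}; box has {1,3,4,5,6,7,8} → only 2 remains.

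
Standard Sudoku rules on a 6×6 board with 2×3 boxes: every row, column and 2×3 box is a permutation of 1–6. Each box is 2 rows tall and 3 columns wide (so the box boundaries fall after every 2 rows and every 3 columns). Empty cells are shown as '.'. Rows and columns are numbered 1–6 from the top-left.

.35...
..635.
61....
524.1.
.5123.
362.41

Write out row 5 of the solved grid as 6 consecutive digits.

R2C2 = 4: row 2 has {3,5,6}; col 2 has {1,2,3,5,6}; box has {3,5,6} → only 4 remains.
R2C6 = 2: row 2 has {3,4,5,6}; col 6 has {1}; box has {3,5} → only 2 remains.
R3C3 = 3: row 3 has {1,6}; col 3 has {1,2,4,5,6}; box has {1,2,4,5,6} → only 3 remains.
R3C5 = 2: row 3 has {1,3,6}; col 5 has {1,3,4,5}; box has {1} → only 2 remains.
R4C4 = 6: row 4 has {1,2,4,5}; col 4 has {2,3}; box has {1,2} → only 6 remains.
R4C6 = 3: row 4 has {1,2,4,5,6}; col 6 has {1,2}; box has {1,2,6} → only 3 remains.
R5C1 = 4: row 5 has {1,2,3,5}; col 1 has {3,5,6}; box has {1,2,3,5,6} → only 4 remains.
R5C6 = 6: row 5 has {1,2,3,4,5}; col 6 has {1,2,3}; box has {1,2,3,4} → only 6 remains.

451236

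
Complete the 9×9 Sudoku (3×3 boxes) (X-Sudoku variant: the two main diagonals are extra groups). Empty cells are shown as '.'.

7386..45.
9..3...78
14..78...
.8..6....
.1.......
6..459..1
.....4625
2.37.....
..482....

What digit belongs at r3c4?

r5c4 = 2 (sole candidate).
r7c1 = 8 (sole candidate).
r9c1 = 5 (sole candidate).
r9c9 = 3 (sole candidate).
r4c4 = 1 (sole candidate).
r4c6 = 3 (sole candidate).
r5c5 = 8 (sole candidate).
r5c6 = 7 (sole candidate).
r7c4 = 9 (sole candidate).
r8c5 = 1 (sole candidate).
r8c8 = 4 (sole candidate).
r8c9 = 9 (sole candidate).
r9c6 = 6 (sole candidate).
r9c8 = 1 (sole candidate).
r1c5 = 9 (sole candidate).
r1c9 = 2 (sole candidate).
r2c5 = 4 (sole candidate).
r2c7 = 1 (sole candidate).
r3c4 = 5: row 3 has {1,4,7,8}; col 4 has {1,2,3,4,6,7,8,9}; box has {3,4,6,7,8,9} → only 5 remains.

5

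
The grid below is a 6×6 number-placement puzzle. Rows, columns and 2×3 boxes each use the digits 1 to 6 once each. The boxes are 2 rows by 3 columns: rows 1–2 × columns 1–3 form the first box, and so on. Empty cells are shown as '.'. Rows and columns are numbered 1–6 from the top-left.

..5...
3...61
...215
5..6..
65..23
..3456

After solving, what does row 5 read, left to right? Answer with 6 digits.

654123

r1c4 = 3 (sole candidate).
r1c5 = 4 (sole candidate).
r1c6 = 2 (sole candidate).
r2c4 = 5 (sole candidate).
r3c1 = 4 (sole candidate).
r3c3 = 6 (sole candidate).
r4c5 = 3 (sole candidate).
r4c6 = 4 (sole candidate).
r5c4 = 1: row 5 has {2,3,5,6}; col 4 has {2,3,4,5,6}; box has {2,3,4,5,6} → only 1 remains.
r1c1 = 1 (sole candidate).
r1c2 = 6 (sole candidate).
r3c2 = 3 (sole candidate).
r5c3 = 4: row 5 has {1,2,3,5,6}; col 3 has {3,5,6}; box has {3,5,6} → only 4 remains.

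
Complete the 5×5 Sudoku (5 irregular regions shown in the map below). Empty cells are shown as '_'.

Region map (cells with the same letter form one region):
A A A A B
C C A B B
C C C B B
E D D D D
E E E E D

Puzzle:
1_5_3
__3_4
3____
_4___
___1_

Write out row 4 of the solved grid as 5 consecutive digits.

R1C2 = 2 (sole candidate).
R1C4 = 4 (sole candidate).
R2C2 = 1 (hidden single in row 2).
R3C2 = 5 (sole candidate).
R3C4 = 2 (sole candidate).
R3C5 = 1 (sole candidate).
R5C2 = 3 (sole candidate).
R2C1 = 2 (sole candidate).
R2C4 = 5 (sole candidate).
R3C3 = 4 (sole candidate).
R4C1 = 5: row 4 has {4}; col 1 has {1,2,3}; region has {1,3} → only 5 remains.
R4C4 = 3: row 4 has {4,5}; col 4 has {1,2,4,5}; region has {4} → only 3 remains.
R4C5 = 2: row 4 has {3,4,5}; col 5 has {1,3,4}; region has {3,4} → only 2 remains.
R5C1 = 4 (sole candidate).
R5C3 = 2 (sole candidate).
R5C5 = 5 (sole candidate).
R4C3 = 1: row 4 has {2,3,4,5}; col 3 has {2,3,4,5}; region has {2,3,4,5} → only 1 remains.

54132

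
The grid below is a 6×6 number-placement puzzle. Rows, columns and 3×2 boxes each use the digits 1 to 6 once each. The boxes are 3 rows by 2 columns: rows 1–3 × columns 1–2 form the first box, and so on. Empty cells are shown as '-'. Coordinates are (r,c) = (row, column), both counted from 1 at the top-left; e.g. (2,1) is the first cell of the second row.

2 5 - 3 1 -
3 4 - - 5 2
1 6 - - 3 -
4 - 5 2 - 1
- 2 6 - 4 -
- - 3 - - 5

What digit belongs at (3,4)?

5

(1,3) = 4: row 1 has {1,2,3,5}; col 3 has {3,5,6}; box has {3} → only 4 remains.
(1,6) = 6: row 1 has {1,2,3,4,5}; col 6 has {1,2,5}; box has {1,2,3,5} → only 6 remains.
(2,3) = 1: row 2 has {2,3,4,5}; col 3 has {3,4,5,6}; box has {3,4} → only 1 remains.
(2,4) = 6: row 2 has {1,2,3,4,5}; col 4 has {2,3}; box has {1,3,4} → only 6 remains.
(3,3) = 2: row 3 has {1,3,6}; col 3 has {1,3,4,5,6}; box has {1,3,4,6} → only 2 remains.
(3,4) = 5: row 3 has {1,2,3,6}; col 4 has {2,3,6}; box has {1,2,3,4,6} → only 5 remains.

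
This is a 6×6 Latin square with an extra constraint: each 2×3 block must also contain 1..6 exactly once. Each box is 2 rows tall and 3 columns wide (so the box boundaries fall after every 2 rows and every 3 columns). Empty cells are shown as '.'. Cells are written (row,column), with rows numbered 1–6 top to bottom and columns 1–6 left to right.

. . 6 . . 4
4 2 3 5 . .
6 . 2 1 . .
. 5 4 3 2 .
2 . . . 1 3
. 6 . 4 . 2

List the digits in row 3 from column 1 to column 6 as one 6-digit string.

632145

(1,2) = 1: row 1 has {4,6}; col 2 has {2,5,6}; box has {2,3,4,6} → only 1 remains.
(1,4) = 2: row 1 has {1,4,6}; col 4 has {1,3,4,5}; box has {4,5} → only 2 remains.
(1,5) = 3: row 1 has {1,2,4,6}; col 5 has {1,2}; box has {2,4,5} → only 3 remains.
(2,5) = 6: row 2 has {2,3,4,5}; col 5 has {1,2,3}; box has {2,3,4,5} → only 6 remains.
(2,6) = 1: row 2 has {2,3,4,5,6}; col 6 has {2,3,4}; box has {2,3,4,5,6} → only 1 remains.
(3,2) = 3: row 3 has {1,2,6}; col 2 has {1,2,5,6}; box has {2,4,5,6} → only 3 remains.
(3,6) = 5: row 3 has {1,2,3,6}; col 6 has {1,2,3,4}; box has {1,2,3} → only 5 remains.
(4,1) = 1: row 4 has {2,3,4,5}; col 1 has {2,4,6}; box has {2,3,4,5,6} → only 1 remains.
(4,6) = 6: row 4 has {1,2,3,4,5}; col 6 has {1,2,3,4,5}; box has {1,2,3,5} → only 6 remains.
(5,2) = 4: row 5 has {1,2,3}; col 2 has {1,2,3,5,6}; box has {2,6} → only 4 remains.
(5,3) = 5: row 5 has {1,2,3,4}; col 3 has {2,3,4,6}; box has {2,4,6} → only 5 remains.
(5,4) = 6: row 5 has {1,2,3,4,5}; col 4 has {1,2,3,4,5}; box has {1,2,3,4} → only 6 remains.
(6,1) = 3: row 6 has {2,4,6}; col 1 has {1,2,4,6}; box has {2,4,5,6} → only 3 remains.
(6,3) = 1: row 6 has {2,3,4,6}; col 3 has {2,3,4,5,6}; box has {2,3,4,5,6} → only 1 remains.
(6,5) = 5: row 6 has {1,2,3,4,6}; col 5 has {1,2,3,6}; box has {1,2,3,4,6} → only 5 remains.
(1,1) = 5: row 1 has {1,2,3,4,6}; col 1 has {1,2,3,4,6}; box has {1,2,3,4,6} → only 5 remains.
(3,5) = 4: row 3 has {1,2,3,5,6}; col 5 has {1,2,3,5,6}; box has {1,2,3,5,6} → only 4 remains.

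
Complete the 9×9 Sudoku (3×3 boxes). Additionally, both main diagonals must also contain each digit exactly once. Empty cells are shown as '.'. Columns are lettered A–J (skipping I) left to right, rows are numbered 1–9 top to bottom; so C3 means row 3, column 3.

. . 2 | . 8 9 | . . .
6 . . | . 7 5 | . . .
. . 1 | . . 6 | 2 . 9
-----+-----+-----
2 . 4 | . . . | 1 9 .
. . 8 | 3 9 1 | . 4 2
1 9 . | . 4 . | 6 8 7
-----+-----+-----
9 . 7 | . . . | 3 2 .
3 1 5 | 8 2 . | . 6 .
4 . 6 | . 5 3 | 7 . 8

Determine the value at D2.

2

B2 = 4: row 2 has {5,6,7}; col 2 has {1,9}; box has {1,2,6}; main diagonal has {1,3,6,8,9} → only 4 remains.
G2 = 8: row 2 has {4,5,6,7}; col 7 has {1,2,3,6,7}; box has {2,9} → only 8 remains.
H2 = 3: row 2 has {4,5,6,7,8}; col 8 has {2,4,6,8,9}; box has {2,8,9}; anti-diagonal has {1,2,4,7,9} → only 3 remains.
J2 = 1: row 2 has {3,4,5,6,7,8}; col 9 has {2,7,8,9}; box has {2,3,8,9} → only 1 remains.
D3 = 4: row 3 has {1,2,6,9}; col 4 has {3,8}; box has {5,6,7,8,9} → only 4 remains.
E3 = 3: row 3 has {1,2,4,6,9}; col 5 has {2,4,5,7,8,9}; box has {4,5,6,7,8,9} → only 3 remains.
E4 = 6: row 4 has {1,2,4,9}; col 5 has {2,3,4,5,7,8,9}; box has {1,3,4,9} → only 6 remains.
F4 = 8: row 4 has {1,2,4,6,9}; col 6 has {1,3,5,6,9}; box has {1,3,4,6,9}; anti-diagonal has {1,2,3,4,7,9} → only 8 remains.
G5 = 5: row 5 has {1,2,3,4,8,9}; col 7 has {1,2,3,6,7,8}; box has {1,2,4,6,7,8,9} → only 5 remains.
C6 = 3: row 6 has {1,4,6,7,8,9}; col 3 has {1,2,4,5,6,7,8}; box has {1,2,4,8,9} → only 3 remains.
D6 = 5: row 6 has {1,3,4,6,7,8,9}; col 4 has {3,4,8}; box has {1,3,4,6,8,9}; anti-diagonal has {1,2,3,4,7,8,9} → only 5 remains.
F6 = 2: row 6 has {1,3,4,5,6,7,8,9}; col 6 has {1,3,5,6,8,9}; box has {1,3,4,5,6,8,9}; main diagonal has {1,3,4,6,8,9} → only 2 remains.
B7 = 8: row 7 has {2,3,7,9}; col 2 has {1,4,9}; box has {1,3,4,5,6,7,9} → only 8 remains.
E7 = 1: row 7 has {2,3,7,8,9}; col 5 has {2,3,4,5,6,7,8,9}; box has {2,3,5,8} → only 1 remains.
F7 = 4: row 7 has {1,2,3,7,8,9}; col 6 has {1,2,3,5,6,8,9}; box has {1,2,3,5,8} → only 4 remains.
J7 = 5: row 7 has {1,2,3,4,7,8,9}; col 9 has {1,2,7,8,9}; box has {2,3,6,7,8} → only 5 remains.
F8 = 7: row 8 has {1,2,3,5,6,8}; col 6 has {1,2,3,4,5,6,8,9}; box has {1,2,3,4,5,8} → only 7 remains.
J8 = 4: row 8 has {1,2,3,5,6,7,8}; col 9 has {1,2,5,7,8,9}; box has {2,3,5,6,7,8} → only 4 remains.
B9 = 2: row 9 has {3,4,5,6,7,8}; col 2 has {1,4,8,9}; box has {1,3,4,5,6,7,8,9} → only 2 remains.
D9 = 9: row 9 has {2,3,4,5,6,7,8}; col 4 has {3,4,5,8}; box has {1,2,3,4,5,7,8} → only 9 remains.
H9 = 1: row 9 has {2,3,4,5,6,7,8,9}; col 8 has {2,3,4,6,8,9}; box has {2,3,4,5,6,7,8} → only 1 remains.
D1 = 1: row 1 has {2,8,9}; col 4 has {3,4,5,8,9}; box has {3,4,5,6,7,8,9} → only 1 remains.
G1 = 4: row 1 has {1,2,8,9}; col 7 has {1,2,3,5,6,7,8}; box has {1,2,3,8,9} → only 4 remains.
J1 = 6: row 1 has {1,2,4,8,9}; col 9 has {1,2,4,5,7,8,9}; box has {1,2,3,4,8,9}; anti-diagonal has {1,2,3,4,5,7,8,9} → only 6 remains.
C2 = 9: row 2 has {1,3,4,5,6,7,8}; col 3 has {1,2,3,4,5,6,7,8}; box has {1,2,4,6} → only 9 remains.
D2 = 2: row 2 has {1,3,4,5,6,7,8,9}; col 4 has {1,3,4,5,8,9}; box has {1,3,4,5,6,7,8,9} → only 2 remains.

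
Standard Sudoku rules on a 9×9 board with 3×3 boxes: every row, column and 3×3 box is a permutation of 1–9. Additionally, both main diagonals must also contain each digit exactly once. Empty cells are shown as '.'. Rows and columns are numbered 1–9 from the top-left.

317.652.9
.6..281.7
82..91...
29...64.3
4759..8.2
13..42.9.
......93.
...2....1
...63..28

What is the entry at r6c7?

7

r1c4 = 4: row 1 has {1,2,3,5,6,7,9}; col 4 has {2,6,9}; box has {1,2,5,6,8,9} → only 4 remains.
r1c8 = 8: row 1 has {1,2,3,4,5,6,7,9}; col 8 has {2,3,9}; box has {1,2,7,9} → only 8 remains.
r2c4 = 3: row 2 has {1,2,6,7,8}; col 4 has {2,4,6,9}; box has {1,2,4,5,6,8,9} → only 3 remains.
r3c3 = 4: row 3 has {1,2,8,9}; col 3 has {5,7}; box has {1,2,3,6,7,8}; main diagonal has {2,3,6,8,9} → only 4 remains.
r3c4 = 7: row 3 has {1,2,4,8,9}; col 4 has {2,3,4,6,9}; box has {1,2,3,4,5,6,8,9} → only 7 remains.
r4c3 = 8: row 4 has {2,3,4,6,9}; col 3 has {4,5,7}; box has {1,2,3,4,5,7,9} → only 8 remains.
r5c5 = 1: row 5 has {2,4,5,7,8,9}; col 5 has {2,3,4,6,9}; box has {2,4,6,9}; main diagonal has {2,3,4,6,8,9}; anti-diagonal has {6,9} → only 1 remains.
r5c6 = 3: row 5 has {1,2,4,5,7,8,9}; col 6 has {1,2,5,6,8}; box has {1,2,4,6,9} → only 3 remains.
r5c8 = 6: row 5 has {1,2,3,4,5,7,8,9}; col 8 has {2,3,8,9}; box has {2,3,4,8,9} → only 6 remains.
r6c3 = 6: row 6 has {1,2,3,4,9}; col 3 has {4,5,7,8}; box has {1,2,3,4,5,7,8,9} → only 6 remains.
r6c9 = 5: row 6 has {1,2,3,4,6,9}; col 9 has {1,2,3,7,8,9}; box has {2,3,4,6,8,9} → only 5 remains.
r7c3 = 2: row 7 has {3,9}; col 3 has {4,5,6,7,8}; box has {}; anti-diagonal has {1,6,9} → only 2 remains.
r2c3 = 9: row 2 has {1,2,3,6,7,8}; col 3 has {2,4,5,6,7,8}; box has {1,2,3,4,6,7,8} → only 9 remains.
r3c8 = 5: row 3 has {1,2,4,7,8,9}; col 8 has {2,3,6,8,9}; box has {1,2,7,8,9} → only 5 remains.
r3c9 = 6: row 3 has {1,2,4,5,7,8,9}; col 9 has {1,2,3,5,7,8,9}; box has {1,2,5,7,8,9} → only 6 remains.
r4c4 = 5: row 4 has {2,3,4,6,8,9}; col 4 has {2,3,4,6,7,9}; box has {1,2,3,4,6,9}; main diagonal has {1,2,3,4,6,8,9} → only 5 remains.
r4c5 = 7: row 4 has {2,3,4,5,6,8,9}; col 5 has {1,2,3,4,6,9}; box has {1,2,3,4,5,6,9} → only 7 remains.
r4c8 = 1: row 4 has {2,3,4,5,6,7,8,9}; col 8 has {2,3,5,6,8,9}; box has {2,3,4,5,6,8,9} → only 1 remains.
r6c4 = 8: row 6 has {1,2,3,4,5,6,9}; col 4 has {2,3,4,5,6,7,9}; box has {1,2,3,4,5,6,7,9}; anti-diagonal has {1,2,6,9} → only 8 remains.
r6c7 = 7: row 6 has {1,2,3,4,5,6,8,9}; col 7 has {1,2,4,8,9}; box has {1,2,3,4,5,6,8,9} → only 7 remains.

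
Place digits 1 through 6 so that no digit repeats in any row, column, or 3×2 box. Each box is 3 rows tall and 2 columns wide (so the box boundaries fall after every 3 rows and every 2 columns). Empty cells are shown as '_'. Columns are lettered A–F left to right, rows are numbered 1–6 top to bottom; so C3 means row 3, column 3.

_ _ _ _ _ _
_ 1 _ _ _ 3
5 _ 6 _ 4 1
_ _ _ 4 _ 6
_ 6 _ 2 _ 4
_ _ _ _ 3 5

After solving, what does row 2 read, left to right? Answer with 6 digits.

412563

F1 = 2 (sole candidate).
D2 = 5: row 2 has {1,3}; col 4 has {2,4}; box has {6} → only 5 remains.
E2 = 6: row 2 has {1,3,5}; col 5 has {3,4}; box has {1,2,3,4} → only 6 remains.
D3 = 3 (sole candidate).
E5 = 1 (sole candidate).
C6 = 1 (sole candidate).
D6 = 6 (sole candidate).
C1 = 4 (sole candidate).
D1 = 1 (sole candidate).
E1 = 5 (sole candidate).
C2 = 2: row 2 has {1,3,5,6}; col 3 has {1,4,6}; box has {1,3,4,5,6} → only 2 remains.
B3 = 2 (sole candidate).
E4 = 2 (sole candidate).
A5 = 3 (sole candidate).
C5 = 5 (sole candidate).
B6 = 4 (sole candidate).
A1 = 6 (sole candidate).
B1 = 3 (sole candidate).
A2 = 4: row 2 has {1,2,3,5,6}; col 1 has {3,5,6}; box has {1,2,3,5,6} → only 4 remains.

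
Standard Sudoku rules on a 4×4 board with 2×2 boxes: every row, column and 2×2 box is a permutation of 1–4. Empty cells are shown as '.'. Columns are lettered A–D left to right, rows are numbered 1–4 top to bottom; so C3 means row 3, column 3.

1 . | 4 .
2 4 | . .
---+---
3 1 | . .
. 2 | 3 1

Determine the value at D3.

B1 = 3 (sole candidate).
D1 = 2 (sole candidate).
C2 = 1 (sole candidate).
D2 = 3 (sole candidate).
C3 = 2 (sole candidate).
D3 = 4: row 3 has {1,2,3}; col 4 has {1,2,3}; box has {1,2,3} → only 4 remains.

4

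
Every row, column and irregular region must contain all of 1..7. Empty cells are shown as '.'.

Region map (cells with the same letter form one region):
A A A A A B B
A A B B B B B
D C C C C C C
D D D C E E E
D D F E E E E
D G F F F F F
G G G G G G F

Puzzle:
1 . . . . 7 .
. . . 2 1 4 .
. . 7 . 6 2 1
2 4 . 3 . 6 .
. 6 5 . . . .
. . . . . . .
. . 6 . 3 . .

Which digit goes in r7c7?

2

r2c3 = 3 (sole candidate).
r3c2 = 5 (sole candidate).
r3c4 = 4 (sole candidate).
r4c3 = 1 (sole candidate).
r2c2 = 7 (sole candidate).
r3c1 = 3 (sole candidate).
r5c1 = 7 (sole candidate).
r5c4 = 1 (sole candidate).
r5c6 = 3 (sole candidate).
r6c1 = 5 (sole candidate).
r6c6 = 1 (sole candidate).
r7c1 = 4 (sole candidate).
r7c6 = 5 (sole candidate).
r2c1 = 6 (sole candidate).
r2c7 = 5 (sole candidate).
r4c7 = 7 (sole candidate).
r6c2 = 2 (sole candidate).
r6c3 = 4 (sole candidate).
r6c5 = 7 (sole candidate).
r7c2 = 1 (sole candidate).
r7c4 = 7 (sole candidate).
r7c7 = 2: row 7 has {1,3,4,5,6,7}; col 7 has {1,5,7}; region has {1,4,5,7} → only 2 remains.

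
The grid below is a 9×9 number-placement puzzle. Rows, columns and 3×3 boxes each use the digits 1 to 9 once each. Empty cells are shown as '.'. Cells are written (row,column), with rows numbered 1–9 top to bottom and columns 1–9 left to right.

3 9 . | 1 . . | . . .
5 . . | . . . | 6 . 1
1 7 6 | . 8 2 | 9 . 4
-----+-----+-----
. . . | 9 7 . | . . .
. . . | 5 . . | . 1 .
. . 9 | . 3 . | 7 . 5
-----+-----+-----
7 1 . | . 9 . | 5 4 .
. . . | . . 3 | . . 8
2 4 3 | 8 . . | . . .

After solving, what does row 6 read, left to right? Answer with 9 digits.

429631785

(2,5) = 4: row 2 has {1,5,6}; col 5 has {3,7,8,9}; box has {1,2,8} → only 4 remains.
(3,4) = 3: row 3 has {1,2,4,6,7,8,9}; col 4 has {1,5,8,9}; box has {1,2,4,8} → only 3 remains.
(3,8) = 5: row 3 has {1,2,3,4,6,7,8,9}; col 8 has {1,4}; box has {1,4,6,9} → only 5 remains.
(7,3) = 8: row 7 has {1,4,5,7,9}; col 3 has {3,6,9}; box has {1,2,3,4,7} → only 8 remains.
(7,6) = 6: row 7 has {1,4,5,7,8,9}; col 6 has {2,3}; box has {3,8,9} → only 6 remains.
(8,3) = 5: row 8 has {3,8}; col 3 has {3,6,8,9}; box has {1,2,3,4,7,8} → only 5 remains.
(9,7) = 1: row 9 has {2,3,4,8}; col 7 has {5,6,7,9}; box has {4,5,8} → only 1 remains.
(2,3) = 2: row 2 has {1,4,5,6}; col 3 has {3,5,6,8,9}; box has {1,3,5,6,7,9} → only 2 remains.
(2,4) = 7: row 2 has {1,2,4,5,6}; col 4 has {1,3,5,8,9}; box has {1,2,3,4,8} → only 7 remains.
(2,6) = 9: row 2 has {1,2,4,5,6,7}; col 6 has {2,3,6}; box has {1,2,3,4,7,8} → only 9 remains.
(7,4) = 2: row 7 has {1,4,5,6,7,8,9}; col 4 has {1,3,5,7,8,9}; box has {3,6,8,9} → only 2 remains.
(7,9) = 3: row 7 has {1,2,4,5,6,7,8,9}; col 9 has {1,4,5,8}; box has {1,4,5,8} → only 3 remains.
(8,2) = 6: row 8 has {3,5,8}; col 2 has {1,4,7,9}; box has {1,2,3,4,5,7,8} → only 6 remains.
(8,4) = 4: row 8 has {3,5,6,8}; col 4 has {1,2,3,5,7,8,9}; box has {2,3,6,8,9} → only 4 remains.
(8,5) = 1: row 8 has {3,4,5,6,8}; col 5 has {3,4,7,8,9}; box has {2,3,4,6,8,9} → only 1 remains.
(8,7) = 2: row 8 has {1,3,4,5,6,8}; col 7 has {1,5,6,7,9}; box has {1,3,4,5,8} → only 2 remains.
(9,5) = 5: row 9 has {1,2,3,4,8}; col 5 has {1,3,4,7,8,9}; box has {1,2,3,4,6,8,9} → only 5 remains.
(9,6) = 7: row 9 has {1,2,3,4,5,8}; col 6 has {2,3,6,9}; box has {1,2,3,4,5,6,8,9} → only 7 remains.
(1,3) = 4: row 1 has {1,3,9}; col 3 has {2,3,5,6,8,9}; box has {1,2,3,5,6,7,9} → only 4 remains.
(1,5) = 6: row 1 has {1,3,4,9}; col 5 has {1,3,4,5,7,8,9}; box has {1,2,3,4,7,8,9} → only 6 remains.
(1,6) = 5: row 1 has {1,3,4,6,9}; col 6 has {2,3,6,7,9}; box has {1,2,3,4,6,7,8,9} → only 5 remains.
(1,7) = 8: row 1 has {1,3,4,5,6,9}; col 7 has {1,2,5,6,7,9}; box has {1,4,5,6,9} → only 8 remains.
(2,2) = 8: row 2 has {1,2,4,5,6,7,9}; col 2 has {1,4,6,7,9}; box has {1,2,3,4,5,6,7,9} → only 8 remains.
(2,8) = 3: row 2 has {1,2,4,5,6,7,8,9}; col 8 has {1,4,5}; box has {1,4,5,6,8,9} → only 3 remains.
(4,3) = 1: row 4 has {7,9}; col 3 has {2,3,4,5,6,8,9}; box has {9} → only 1 remains.
(5,3) = 7: row 5 has {1,5}; col 3 has {1,2,3,4,5,6,8,9}; box has {1,9} → only 7 remains.
(5,5) = 2: row 5 has {1,5,7}; col 5 has {1,3,4,5,6,7,8,9}; box has {3,5,7,9} → only 2 remains.
(6,2) = 2: row 6 has {3,5,7,9}; col 2 has {1,4,6,7,8,9}; box has {1,7,9} → only 2 remains.
(6,4) = 6: row 6 has {2,3,5,7,9}; col 4 has {1,2,3,4,5,7,8,9}; box has {2,3,5,7,9} → only 6 remains.
(6,8) = 8: row 6 has {2,3,5,6,7,9}; col 8 has {1,3,4,5}; box has {1,5,7} → only 8 remains.
(8,1) = 9: row 8 has {1,2,3,4,5,6,8}; col 1 has {1,2,3,5,7}; box has {1,2,3,4,5,6,7,8} → only 9 remains.
(8,8) = 7: row 8 has {1,2,3,4,5,6,8,9}; col 8 has {1,3,4,5,8}; box has {1,2,3,4,5,8} → only 7 remains.
(1,8) = 2: row 1 has {1,3,4,5,6,8,9}; col 8 has {1,3,4,5,7,8}; box has {1,3,4,5,6,8,9} → only 2 remains.
(1,9) = 7: row 1 has {1,2,3,4,5,6,8,9}; col 9 has {1,3,4,5,8}; box has {1,2,3,4,5,6,8,9} → only 7 remains.
(4,8) = 6: row 4 has {1,7,9}; col 8 has {1,2,3,4,5,7,8}; box has {1,5,7,8} → only 6 remains.
(4,9) = 2: row 4 has {1,6,7,9}; col 9 has {1,3,4,5,7,8}; box has {1,5,6,7,8} → only 2 remains.
(5,2) = 3: row 5 has {1,2,5,7}; col 2 has {1,2,4,6,7,8,9}; box has {1,2,7,9} → only 3 remains.
(5,7) = 4: row 5 has {1,2,3,5,7}; col 7 has {1,2,5,6,7,8,9}; box has {1,2,5,6,7,8} → only 4 remains.
(5,9) = 9: row 5 has {1,2,3,4,5,7}; col 9 has {1,2,3,4,5,7,8}; box has {1,2,4,5,6,7,8} → only 9 remains.
(6,1) = 4: row 6 has {2,3,5,6,7,8,9}; col 1 has {1,2,3,5,7,9}; box has {1,2,3,7,9} → only 4 remains.
(6,6) = 1: row 6 has {2,3,4,5,6,7,8,9}; col 6 has {2,3,5,6,7,9}; box has {2,3,5,6,7,9} → only 1 remains.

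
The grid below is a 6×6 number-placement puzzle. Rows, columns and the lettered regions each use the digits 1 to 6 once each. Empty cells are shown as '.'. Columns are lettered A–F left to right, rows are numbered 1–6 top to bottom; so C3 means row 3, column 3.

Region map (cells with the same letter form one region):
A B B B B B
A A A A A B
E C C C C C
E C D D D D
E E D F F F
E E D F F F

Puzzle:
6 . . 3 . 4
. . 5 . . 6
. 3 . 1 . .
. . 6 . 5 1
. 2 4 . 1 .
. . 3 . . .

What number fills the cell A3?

4

E1 = 2 (sole candidate).
C3 = 2 (sole candidate).
F3 = 5 (sole candidate).
B4 = 4 (sole candidate).
D4 = 2 (sole candidate).
F5 = 3 (sole candidate).
F6 = 2 (sole candidate).
C1 = 1 (sole candidate).
B2 = 1 (sole candidate).
D2 = 4 (sole candidate).
E2 = 3 (sole candidate).
A3 = 4: row 3 has {1,2,3,5}; col 1 has {6}; region has {2} → only 4 remains.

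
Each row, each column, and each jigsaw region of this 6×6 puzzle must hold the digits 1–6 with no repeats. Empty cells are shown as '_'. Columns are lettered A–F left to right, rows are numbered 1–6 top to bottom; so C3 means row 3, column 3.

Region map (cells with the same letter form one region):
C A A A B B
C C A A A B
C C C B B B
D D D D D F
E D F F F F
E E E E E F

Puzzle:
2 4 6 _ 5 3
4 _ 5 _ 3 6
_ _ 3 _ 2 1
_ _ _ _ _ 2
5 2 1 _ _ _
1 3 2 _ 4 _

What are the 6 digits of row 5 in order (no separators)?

D1 = 1 (sole candidate).
B2 = 1 (sole candidate).
D2 = 2 (sole candidate).
A3 = 6 (sole candidate).
B3 = 5 (sole candidate).
D3 = 4 (sole candidate).
A4 = 3 (sole candidate).
B4 = 6 (sole candidate).
C4 = 4 (sole candidate).
D4 = 5 (sole candidate).
E4 = 1 (sole candidate).
E5 = 6: row 5 has {1,2,5}; col 5 has {1,2,3,4,5}; region has {1,2} → only 6 remains.
F5 = 4: row 5 has {1,2,5,6}; col 6 has {1,2,3,6}; region has {1,2,6} → only 4 remains.
D6 = 6 (sole candidate).
F6 = 5 (sole candidate).
D5 = 3: row 5 has {1,2,4,5,6}; col 4 has {1,2,4,5,6}; region has {1,2,4,5,6} → only 3 remains.

521364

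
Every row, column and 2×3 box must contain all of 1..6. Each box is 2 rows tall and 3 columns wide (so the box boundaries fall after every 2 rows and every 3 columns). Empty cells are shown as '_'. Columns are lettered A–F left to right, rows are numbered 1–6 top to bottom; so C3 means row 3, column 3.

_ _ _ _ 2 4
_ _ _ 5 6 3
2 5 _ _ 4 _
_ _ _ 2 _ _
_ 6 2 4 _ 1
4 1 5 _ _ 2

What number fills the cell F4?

5

B1 = 3: row 1 has {2,4}; col 2 has {1,5,6}; box has {} → only 3 remains.
D1 = 1: row 1 has {2,3,4}; col 4 has {2,4,5}; box has {2,3,4,5,6} → only 1 remains.
A2 = 1: row 2 has {3,5,6}; col 1 has {2,4}; box has {3} → only 1 remains.
C2 = 4: row 2 has {1,3,5,6}; col 3 has {2,5}; box has {1,3} → only 4 remains.
F3 = 6: row 3 has {2,4,5}; col 6 has {1,2,3,4}; box has {2,4} → only 6 remains.
B4 = 4: row 4 has {2}; col 2 has {1,3,5,6}; box has {2,5} → only 4 remains.
F4 = 5: row 4 has {2,4}; col 6 has {1,2,3,4,6}; box has {2,4,6} → only 5 remains.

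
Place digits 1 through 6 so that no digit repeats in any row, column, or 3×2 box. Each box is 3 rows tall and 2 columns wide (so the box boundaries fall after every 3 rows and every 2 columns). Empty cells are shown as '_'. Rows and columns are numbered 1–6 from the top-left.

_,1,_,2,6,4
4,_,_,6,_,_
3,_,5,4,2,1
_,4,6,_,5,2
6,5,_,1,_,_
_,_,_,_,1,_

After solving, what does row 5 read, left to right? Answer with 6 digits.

652143

row 1, column 1 = 5: row 1 has {1,2,4,6}; col 1 has {3,4,6}; box has {1,3,4} → only 5 remains.
row 1, column 3 = 3: row 1 has {1,2,4,5,6}; col 3 has {5,6}; box has {2,4,5,6} → only 3 remains.
row 2, column 2 = 2: row 2 has {4,6}; col 2 has {1,4,5}; box has {1,3,4,5} → only 2 remains.
row 2, column 3 = 1: row 2 has {2,4,6}; col 3 has {3,5,6}; box has {2,3,4,5,6} → only 1 remains.
row 2, column 5 = 3: row 2 has {1,2,4,6}; col 5 has {1,2,5,6}; box has {1,2,4,6} → only 3 remains.
row 2, column 6 = 5: row 2 has {1,2,3,4,6}; col 6 has {1,2,4}; box has {1,2,3,4,6} → only 5 remains.
row 3, column 2 = 6: row 3 has {1,2,3,4,5}; col 2 has {1,2,4,5}; box has {1,2,3,4,5} → only 6 remains.
row 4, column 1 = 1: row 4 has {2,4,5,6}; col 1 has {3,4,5,6}; box has {4,5,6} → only 1 remains.
row 4, column 4 = 3: row 4 has {1,2,4,5,6}; col 4 has {1,2,4,6}; box has {1,6} → only 3 remains.
row 5, column 5 = 4: row 5 has {1,5,6}; col 5 has {1,2,3,5,6}; box has {1,2,5} → only 4 remains.
row 5, column 6 = 3: row 5 has {1,4,5,6}; col 6 has {1,2,4,5}; box has {1,2,4,5} → only 3 remains.
row 6, column 1 = 2: row 6 has {1}; col 1 has {1,3,4,5,6}; box has {1,4,5,6} → only 2 remains.
row 6, column 2 = 3: row 6 has {1,2}; col 2 has {1,2,4,5,6}; box has {1,2,4,5,6} → only 3 remains.
row 6, column 3 = 4: row 6 has {1,2,3}; col 3 has {1,3,5,6}; box has {1,3,6} → only 4 remains.
row 6, column 4 = 5: row 6 has {1,2,3,4}; col 4 has {1,2,3,4,6}; box has {1,3,4,6} → only 5 remains.
row 6, column 6 = 6: row 6 has {1,2,3,4,5}; col 6 has {1,2,3,4,5}; box has {1,2,3,4,5} → only 6 remains.
row 5, column 3 = 2: row 5 has {1,3,4,5,6}; col 3 has {1,3,4,5,6}; box has {1,3,4,5,6} → only 2 remains.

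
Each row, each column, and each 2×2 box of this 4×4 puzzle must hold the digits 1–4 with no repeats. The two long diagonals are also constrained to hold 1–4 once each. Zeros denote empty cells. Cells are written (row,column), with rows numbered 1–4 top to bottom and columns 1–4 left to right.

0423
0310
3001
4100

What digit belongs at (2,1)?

(1,1) = 1 (sole candidate).
(2,1) = 2: row 2 has {1,3}; col 1 has {1,3,4}; box has {1,3,4} → only 2 remains.

2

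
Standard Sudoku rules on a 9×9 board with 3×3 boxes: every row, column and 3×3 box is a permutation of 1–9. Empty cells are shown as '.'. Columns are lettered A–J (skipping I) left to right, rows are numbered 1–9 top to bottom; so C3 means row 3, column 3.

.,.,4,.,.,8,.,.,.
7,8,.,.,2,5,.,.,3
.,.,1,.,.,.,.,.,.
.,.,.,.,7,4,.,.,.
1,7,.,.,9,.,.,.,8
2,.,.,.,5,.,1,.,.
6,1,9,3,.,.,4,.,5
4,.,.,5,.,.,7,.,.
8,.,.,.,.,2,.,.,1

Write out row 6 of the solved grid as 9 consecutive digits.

243856197

C2 = 6 (sole candidate).
G2 = 9 (sole candidate).
E7 = 8 (sole candidate).
F7 = 7 (sole candidate).
H7 = 2 (sole candidate).
D4 = 1 (hidden single in row 4).
D2 = 4 (sole candidate).
H2 = 1 (sole candidate).
E1 = 1 (hidden single in row 1).
E8 = 6 (sole candidate).
J8 = 9 (sole candidate).
D9 = 9 (sole candidate).
E9 = 4 (sole candidate).
E3 = 3 (sole candidate).
F8 = 1 (sole candidate).
C4 = 8 (hidden single in row 4).
C6 = 3: row 6 has {1,2,5}; col 3 has {1,4,6,8,9}; box has {1,2,7,8} → only 3 remains.
F6 = 6: row 6 has {1,2,3,5}; col 6 has {1,2,4,5,7,8}; box has {1,4,5,7,9} → only 6 remains.
C8 = 2 (sole candidate).
F3 = 9 (sole candidate).
C5 = 5 (sole candidate).
D5 = 2 (sole candidate).
F5 = 3 (sole candidate).
G5 = 6 (sole candidate).
H5 = 4 (sole candidate).
D6 = 8: row 6 has {1,2,3,5,6}; col 4 has {1,2,3,4,5,9}; box has {1,2,3,4,5,6,7,9} → only 8 remains.
J6 = 7: row 6 has {1,2,3,5,6,8}; col 9 has {1,3,5,8,9}; box has {1,4,6,8} → only 7 remains.
B8 = 3 (sole candidate).
H8 = 8 (sole candidate).
B9 = 5 (sole candidate).
C9 = 7 (sole candidate).
G9 = 3 (sole candidate).
H9 = 6 (sole candidate).
A3 = 5 (sole candidate).
B3 = 2 (sole candidate).
G3 = 8 (sole candidate).
H3 = 7 (sole candidate).
A4 = 9 (sole candidate).
B4 = 6 (sole candidate).
J4 = 2 (sole candidate).
B6 = 4: row 6 has {1,2,3,5,6,7,8}; col 2 has {1,2,3,5,6,7,8}; box has {1,2,3,5,6,7,8,9} → only 4 remains.
H6 = 9: row 6 has {1,2,3,4,5,6,7,8}; col 8 has {1,2,4,6,7,8}; box has {1,2,4,6,7,8} → only 9 remains.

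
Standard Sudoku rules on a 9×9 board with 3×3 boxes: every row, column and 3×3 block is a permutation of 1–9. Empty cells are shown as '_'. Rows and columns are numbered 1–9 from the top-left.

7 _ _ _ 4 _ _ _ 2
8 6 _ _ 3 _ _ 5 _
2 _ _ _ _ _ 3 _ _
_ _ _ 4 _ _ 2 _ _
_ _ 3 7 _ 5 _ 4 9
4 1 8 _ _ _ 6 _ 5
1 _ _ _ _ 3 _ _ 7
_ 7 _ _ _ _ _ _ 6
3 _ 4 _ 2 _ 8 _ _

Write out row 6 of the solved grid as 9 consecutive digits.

r5c1 = 6 (sole candidate).
r5c2 = 2 (sole candidate).
r5c7 = 1 (sole candidate).
r6c5 = 9: row 6 has {1,4,5,6,8}; col 5 has {2,3,4}; box has {4,5,7} → only 9 remains.
r6c6 = 2: row 6 has {1,4,5,6,8,9}; col 6 has {3,5}; box has {4,5,7,9} → only 2 remains.
r9c9 = 1 (sole candidate).
r1c7 = 9 (sole candidate).
r2c9 = 4 (sole candidate).
r3c9 = 8 (sole candidate).
r4c9 = 3 (sole candidate).
r5c5 = 8 (sole candidate).
r6c4 = 3: row 6 has {1,2,4,5,6,8,9}; col 4 has {4,7}; box has {2,4,5,7,8,9} → only 3 remains.
r6c8 = 7: row 6 has {1,2,3,4,5,6,8,9}; col 8 has {4,5}; box has {1,2,3,4,5,6,9} → only 7 remains.

418392675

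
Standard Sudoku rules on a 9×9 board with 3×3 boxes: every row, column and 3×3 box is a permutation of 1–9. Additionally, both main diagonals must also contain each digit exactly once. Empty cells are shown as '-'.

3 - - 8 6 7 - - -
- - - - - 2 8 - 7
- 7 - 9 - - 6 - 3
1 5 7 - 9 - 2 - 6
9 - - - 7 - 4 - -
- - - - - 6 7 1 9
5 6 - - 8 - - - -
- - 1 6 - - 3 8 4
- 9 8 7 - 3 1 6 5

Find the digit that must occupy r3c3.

2

r4c4 = 4 (sole candidate).
r4c6 = 8 (sole candidate).
r4c8 = 3 (sole candidate).
r5c8 = 5 (sole candidate).
r5c9 = 8 (sole candidate).
r7c7 = 9 (sole candidate).
r7c9 = 2 (sole candidate).
r8c2 = 2 (sole candidate).
r8c5 = 5 (sole candidate).
r8c6 = 9 (sole candidate).
r9c1 = 4 (sole candidate).
r9c5 = 2 (sole candidate).
r1c7 = 5 (sole candidate).
r1c9 = 1 (sole candidate).
r2c1 = 6 (sole candidate).
r2c2 = 1 (sole candidate).
r2c8 = 9 (sole candidate).
r3c3 = 2: row 3 has {3,6,7,9}; col 3 has {1,7,8}; box has {1,3,6,7}; main diagonal has {1,3,4,5,6,7,8,9} → only 2 remains.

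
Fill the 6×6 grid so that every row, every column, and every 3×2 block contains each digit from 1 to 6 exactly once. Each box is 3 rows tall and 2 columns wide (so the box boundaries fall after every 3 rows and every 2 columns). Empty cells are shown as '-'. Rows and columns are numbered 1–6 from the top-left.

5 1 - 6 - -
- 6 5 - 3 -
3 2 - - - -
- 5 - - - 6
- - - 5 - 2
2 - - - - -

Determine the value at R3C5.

R1C6 = 4 (sole candidate).
R2C1 = 4 (sole candidate).
R2C6 = 1 (sole candidate).
R3C6 = 5 (sole candidate).
R4C1 = 1 (sole candidate).
R4C5 = 4 (sole candidate).
R5C1 = 6 (sole candidate).
R5C5 = 1 (sole candidate).
R6C5 = 5 (sole candidate).
R6C6 = 3 (sole candidate).
R1C5 = 2 (sole candidate).
R2C4 = 2 (sole candidate).
R3C5 = 6: row 3 has {2,3,5}; col 5 has {1,2,3,4,5}; box has {1,2,3,4,5} → only 6 remains.

6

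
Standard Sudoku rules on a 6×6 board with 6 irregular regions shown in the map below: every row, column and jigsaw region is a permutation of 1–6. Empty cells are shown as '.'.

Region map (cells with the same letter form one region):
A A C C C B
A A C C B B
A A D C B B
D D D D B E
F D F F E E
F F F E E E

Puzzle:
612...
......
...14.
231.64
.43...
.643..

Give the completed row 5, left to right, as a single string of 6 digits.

143256

r4c4 = 5 (sole candidate).
r5c4 = 2: row 5 has {3,4}; col 4 has {1,3,5}; region has {3,4,6} → only 2 remains.
r1c4 = 4 (sole candidate).
r2c4 = 6 (sole candidate).
r3c3 = 6 (sole candidate).
r2c3 = 5 (sole candidate).
r1c5 = 3 (sole candidate).
r1c6 = 5 (sole candidate).
r2c2 = 2 (sole candidate).
r2c5 = 1 (sole candidate).
r2c6 = 3 (sole candidate).
r3c2 = 5 (sole candidate).
r3c6 = 2 (sole candidate).
r5c5 = 5: row 5 has {2,3,4}; col 5 has {1,3,4,6}; region has {3,4} → only 5 remains.
r6c5 = 2 (sole candidate).
r6c6 = 1 (sole candidate).
r2c1 = 4 (sole candidate).
r3c1 = 3 (sole candidate).
r5c1 = 1: row 5 has {2,3,4,5}; col 1 has {2,3,4,6}; region has {2,3,4,6} → only 1 remains.
r5c6 = 6: row 5 has {1,2,3,4,5}; col 6 has {1,2,3,4,5}; region has {1,2,3,4,5} → only 6 remains.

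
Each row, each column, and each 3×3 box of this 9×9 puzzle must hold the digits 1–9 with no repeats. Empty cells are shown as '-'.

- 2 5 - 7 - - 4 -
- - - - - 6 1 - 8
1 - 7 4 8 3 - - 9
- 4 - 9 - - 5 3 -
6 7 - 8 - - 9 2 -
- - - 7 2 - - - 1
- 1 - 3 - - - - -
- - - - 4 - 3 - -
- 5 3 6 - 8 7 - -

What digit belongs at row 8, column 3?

row 1, column 4 = 1 (sole candidate).
row 1, column 6 = 9 (sole candidate).
row 1, column 7 = 6 (sole candidate).
row 1, column 9 = 3 (sole candidate).
row 2, column 5 = 5 (sole candidate).
row 2, column 8 = 7 (sole candidate).
row 3, column 2 = 6 (sole candidate).
row 3, column 7 = 2 (sole candidate).
row 3, column 8 = 5 (sole candidate).
row 4, column 6 = 1 (sole candidate).
row 5, column 3 = 1 (sole candidate).
row 5, column 5 = 3 (sole candidate).
row 5, column 9 = 4 (sole candidate).
row 6, column 7 = 8 (sole candidate).
row 6, column 8 = 6 (sole candidate).
row 7, column 5 = 9 (sole candidate).
row 7, column 7 = 4 (sole candidate).
row 7, column 8 = 8 (sole candidate).
row 9, column 5 = 1 (sole candidate).
row 9, column 8 = 9 (sole candidate).
row 9, column 9 = 2 (sole candidate).
row 1, column 1 = 8 (sole candidate).
row 2, column 4 = 2 (sole candidate).
row 4, column 1 = 2 (sole candidate).
row 4, column 3 = 8 (sole candidate).
row 4, column 5 = 6 (sole candidate).
row 4, column 9 = 7 (sole candidate).
row 5, column 6 = 5 (sole candidate).
row 6, column 3 = 9 (sole candidate).
row 6, column 6 = 4 (sole candidate).
row 7, column 1 = 7 (sole candidate).
row 7, column 6 = 2 (sole candidate).
row 8, column 1 = 9 (sole candidate).
row 8, column 2 = 8 (sole candidate).
row 8, column 4 = 5 (sole candidate).
row 8, column 6 = 7 (sole candidate).
row 8, column 8 = 1 (sole candidate).
row 8, column 9 = 6 (sole candidate).
row 9, column 1 = 4 (sole candidate).
row 2, column 1 = 3 (sole candidate).
row 2, column 2 = 9 (sole candidate).
row 2, column 3 = 4 (sole candidate).
row 6, column 1 = 5 (sole candidate).
row 6, column 2 = 3 (sole candidate).
row 7, column 3 = 6 (sole candidate).
row 7, column 9 = 5 (sole candidate).
row 8, column 3 = 2: row 8 has {1,3,4,5,6,7,8,9}; col 3 has {1,3,4,5,6,7,8,9}; box has {1,3,4,5,6,7,8,9} → only 2 remains.

2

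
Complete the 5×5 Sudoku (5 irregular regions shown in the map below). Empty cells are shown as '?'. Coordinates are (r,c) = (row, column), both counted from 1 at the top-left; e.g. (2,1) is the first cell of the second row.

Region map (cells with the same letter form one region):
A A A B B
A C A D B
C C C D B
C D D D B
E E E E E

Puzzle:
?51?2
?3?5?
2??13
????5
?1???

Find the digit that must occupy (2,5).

(1,4) = 4: row 1 has {1,2,5}; col 4 has {1,5}; region has {2,3,5} → only 4 remains.
(2,1) = 4: row 2 has {3,5}; col 1 has {2}; region has {1,5} → only 4 remains.
(2,3) = 2: row 2 has {3,4,5}; col 3 has {1}; region has {1,4,5} → only 2 remains.
(2,5) = 1: row 2 has {2,3,4,5}; col 5 has {2,3,5}; region has {2,3,4,5} → only 1 remains.

1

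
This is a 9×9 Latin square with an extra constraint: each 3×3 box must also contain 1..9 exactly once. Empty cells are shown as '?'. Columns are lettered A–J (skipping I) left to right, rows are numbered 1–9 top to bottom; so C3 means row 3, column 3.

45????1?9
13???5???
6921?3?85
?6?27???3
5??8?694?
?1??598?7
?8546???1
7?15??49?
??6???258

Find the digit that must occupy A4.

E3 = 4 (sole candidate).
G3 = 7 (sole candidate).
G4 = 5 (sole candidate).
H4 = 1 (sole candidate).
J5 = 2 (sole candidate).
D6 = 3 (sole candidate).
H6 = 6 (sole candidate).
G7 = 3 (sole candidate).
H7 = 7 (sole candidate).
B8 = 2 (sole candidate).
F8 = 8 (sole candidate).
J8 = 6 (sole candidate).
B9 = 4 (sole candidate).
G2 = 6 (sole candidate).
H2 = 2 (sole candidate).
J2 = 4 (sole candidate).
F4 = 4 (sole candidate).
B5 = 7 (sole candidate).
C5 = 3 (sole candidate).
E5 = 1 (sole candidate).
A6 = 2 (sole candidate).
C6 = 4 (sole candidate).
A7 = 9 (sole candidate).
F7 = 2 (sole candidate).
E8 = 3 (sole candidate).
A9 = 3 (sole candidate).
E9 = 9 (sole candidate).
F1 = 7 (sole candidate).
H1 = 3 (sole candidate).
D2 = 9 (sole candidate).
E2 = 8 (sole candidate).
A4 = 8: row 4 has {1,2,3,4,5,6,7}; col 1 has {1,2,3,4,5,6,7,9}; box has {1,2,3,4,5,6,7} → only 8 remains.

8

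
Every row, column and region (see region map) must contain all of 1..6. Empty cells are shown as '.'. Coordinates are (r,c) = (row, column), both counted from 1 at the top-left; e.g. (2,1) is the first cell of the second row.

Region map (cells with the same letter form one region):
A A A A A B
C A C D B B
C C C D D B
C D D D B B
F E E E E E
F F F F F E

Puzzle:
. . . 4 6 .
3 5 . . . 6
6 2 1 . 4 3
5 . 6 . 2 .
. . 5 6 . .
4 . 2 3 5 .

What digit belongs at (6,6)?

(1,3) = 3 (sole candidate).
(2,3) = 4 (sole candidate).
(2,5) = 1 (sole candidate).
(3,4) = 5 (sole candidate).
(4,4) = 1 (sole candidate).
(4,6) = 4 (sole candidate).
(5,1) = 1 (sole candidate).
(5,5) = 3 (sole candidate).
(5,6) = 2 (sole candidate).
(6,2) = 6 (sole candidate).
(6,6) = 1: row 6 has {2,3,4,5,6}; col 6 has {2,3,4,6}; region has {2,3,5,6} → only 1 remains.

1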